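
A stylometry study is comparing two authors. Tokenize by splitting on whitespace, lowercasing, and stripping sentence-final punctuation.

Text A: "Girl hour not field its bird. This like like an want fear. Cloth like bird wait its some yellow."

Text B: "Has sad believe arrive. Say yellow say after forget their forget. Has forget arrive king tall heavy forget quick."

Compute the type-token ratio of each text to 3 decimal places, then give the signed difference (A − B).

0.105

TTR(A) = 15/19 = 0.789
TTR(B) = 13/19 = 0.684
Difference = 0.789 − 0.684 = 0.105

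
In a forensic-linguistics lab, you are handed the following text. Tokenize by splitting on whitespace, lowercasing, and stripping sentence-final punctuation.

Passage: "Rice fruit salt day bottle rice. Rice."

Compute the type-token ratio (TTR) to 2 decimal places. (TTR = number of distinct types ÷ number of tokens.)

N = 7 tokens, V = 5 types.
TTR = V / N = 5 / 7 = 0.71

0.71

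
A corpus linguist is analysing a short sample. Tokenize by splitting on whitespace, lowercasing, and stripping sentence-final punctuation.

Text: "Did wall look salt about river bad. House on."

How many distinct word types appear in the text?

Distinct types: {about, bad, did, house, look, on, river, salt, wall}
V = 9

9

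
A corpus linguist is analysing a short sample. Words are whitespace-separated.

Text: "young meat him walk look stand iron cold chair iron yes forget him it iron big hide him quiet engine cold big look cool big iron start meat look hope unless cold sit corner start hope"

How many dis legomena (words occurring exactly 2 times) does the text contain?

3

Frequencies: iron:4, him:3, look:3, cold:3, big:3, meat:2, start:2, hope:2, young:1, walk:1, stand:1, chair:1, yes:1, forget:1, it:1, hide:1, quiet:1, engine:1, cool:1, unless:1, … (2 more, each freq 1)
Words with frequency 2: hope, meat, start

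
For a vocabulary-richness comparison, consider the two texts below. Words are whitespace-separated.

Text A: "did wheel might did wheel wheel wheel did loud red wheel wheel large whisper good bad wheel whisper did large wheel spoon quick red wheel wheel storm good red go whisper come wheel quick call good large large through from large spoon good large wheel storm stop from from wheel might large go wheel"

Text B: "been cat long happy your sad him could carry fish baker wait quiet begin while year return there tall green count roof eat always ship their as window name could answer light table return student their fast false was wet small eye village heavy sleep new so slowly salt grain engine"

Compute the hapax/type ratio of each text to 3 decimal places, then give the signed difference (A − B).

A: hapax=6, V=18, ratio=0.333
B: hapax=45, V=48, ratio=0.938
Difference = 0.333 − 0.938 = -0.605

-0.605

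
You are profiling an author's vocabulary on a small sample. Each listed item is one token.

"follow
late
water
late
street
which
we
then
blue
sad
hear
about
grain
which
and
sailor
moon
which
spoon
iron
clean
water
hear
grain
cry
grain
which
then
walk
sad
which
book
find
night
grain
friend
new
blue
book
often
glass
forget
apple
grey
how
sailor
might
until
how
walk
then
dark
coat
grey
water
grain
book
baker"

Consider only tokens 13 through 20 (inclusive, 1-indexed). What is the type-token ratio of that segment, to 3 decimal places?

Segment tokens 13–20: grain, which, and, sailor, moon, which, spoon, iron
Segment N = 8, segment V = 7.
TTR = 7 / 8 = 0.875

0.875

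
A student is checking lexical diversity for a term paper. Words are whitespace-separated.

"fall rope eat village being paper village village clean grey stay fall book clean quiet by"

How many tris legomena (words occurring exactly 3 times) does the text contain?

Frequencies: village:3, fall:2, clean:2, rope:1, eat:1, being:1, paper:1, grey:1, stay:1, book:1, quiet:1, by:1
Words with frequency 3: village

1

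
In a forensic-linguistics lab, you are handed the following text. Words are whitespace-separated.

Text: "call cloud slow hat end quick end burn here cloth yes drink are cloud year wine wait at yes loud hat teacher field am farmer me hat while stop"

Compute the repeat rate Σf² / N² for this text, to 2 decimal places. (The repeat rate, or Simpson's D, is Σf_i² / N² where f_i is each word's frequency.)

Frequencies: hat:3, cloud:2, end:2, yes:2, call:1, slow:1, quick:1, burn:1, here:1, cloth:1, drink:1, are:1, year:1, wine:1, wait:1, at:1, loud:1, teacher:1, field:1, am:1, … (4 more, each freq 1)
Σf² = 41; N² = 841
Repeat rate = 41 / 841 = 0.05

0.05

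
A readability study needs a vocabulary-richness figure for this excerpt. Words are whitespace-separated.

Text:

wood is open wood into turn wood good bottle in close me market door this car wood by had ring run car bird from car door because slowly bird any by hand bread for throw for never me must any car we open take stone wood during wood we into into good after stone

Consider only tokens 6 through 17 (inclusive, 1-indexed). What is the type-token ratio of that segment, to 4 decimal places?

Segment tokens 6–17: turn, wood, good, bottle, in, close, me, market, door, this, car, wood
Segment N = 12, segment V = 11.
TTR = 11 / 12 = 0.9167

0.9167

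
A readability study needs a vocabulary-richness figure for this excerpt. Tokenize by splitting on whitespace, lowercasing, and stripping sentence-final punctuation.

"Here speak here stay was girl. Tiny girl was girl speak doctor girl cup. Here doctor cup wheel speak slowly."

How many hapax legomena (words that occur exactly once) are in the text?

Frequencies: girl:4, here:3, speak:3, was:2, doctor:2, cup:2, stay:1, tiny:1, wheel:1, slowly:1
Hapax (freq=1): slowly, stay, tiny, wheel

4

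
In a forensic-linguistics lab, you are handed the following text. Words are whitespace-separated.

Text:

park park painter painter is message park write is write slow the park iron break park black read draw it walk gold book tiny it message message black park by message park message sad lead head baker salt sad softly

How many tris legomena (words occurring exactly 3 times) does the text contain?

Frequencies: park:7, message:5, painter:2, is:2, write:2, black:2, it:2, sad:2, slow:1, the:1, iron:1, break:1, read:1, draw:1, walk:1, gold:1, book:1, tiny:1, by:1, lead:1, … (4 more, each freq 1)
Words with frequency 3: (none)

0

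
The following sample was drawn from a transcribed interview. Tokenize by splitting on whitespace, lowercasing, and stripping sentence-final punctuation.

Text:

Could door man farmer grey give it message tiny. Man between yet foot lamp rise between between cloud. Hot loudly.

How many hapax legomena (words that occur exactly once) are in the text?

15

Frequencies: between:3, man:2, could:1, door:1, farmer:1, grey:1, give:1, it:1, message:1, tiny:1, yet:1, foot:1, lamp:1, rise:1, cloud:1, hot:1, loudly:1
Hapax (freq=1): cloud, could, door, farmer, foot, give, grey, hot, it, lamp, loudly, message, rise, tiny, yet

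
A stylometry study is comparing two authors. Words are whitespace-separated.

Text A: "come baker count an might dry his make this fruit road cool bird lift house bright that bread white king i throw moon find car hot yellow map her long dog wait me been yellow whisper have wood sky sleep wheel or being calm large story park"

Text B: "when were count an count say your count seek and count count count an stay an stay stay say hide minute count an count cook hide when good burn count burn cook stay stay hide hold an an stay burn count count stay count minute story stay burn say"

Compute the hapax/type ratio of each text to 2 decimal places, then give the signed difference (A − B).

A: hapax=45, V=46, ratio=0.98
B: hapax=7, V=16, ratio=0.44
Difference = 0.98 − 0.44 = 0.54

0.54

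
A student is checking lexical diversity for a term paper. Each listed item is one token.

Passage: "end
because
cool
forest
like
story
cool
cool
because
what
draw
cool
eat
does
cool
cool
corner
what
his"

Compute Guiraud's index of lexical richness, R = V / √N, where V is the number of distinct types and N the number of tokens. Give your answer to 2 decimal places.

N = 19, V = 12.
√N = 4.358899
R = 12 / 4.358899 = 2.75

2.75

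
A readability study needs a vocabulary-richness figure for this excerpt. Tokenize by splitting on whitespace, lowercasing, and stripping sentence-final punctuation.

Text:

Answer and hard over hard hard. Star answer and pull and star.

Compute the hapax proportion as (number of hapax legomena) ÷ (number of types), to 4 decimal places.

0.3333

Frequencies: and:3, hard:3, answer:2, star:2, over:1, pull:1
Hapax count = 2; type count = 6.
Ratio = 2 / 6 = 0.3333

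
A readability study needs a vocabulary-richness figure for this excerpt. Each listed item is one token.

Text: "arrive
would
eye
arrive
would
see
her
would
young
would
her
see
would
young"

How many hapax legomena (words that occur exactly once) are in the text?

Frequencies: would:5, arrive:2, see:2, her:2, young:2, eye:1
Hapax (freq=1): eye

1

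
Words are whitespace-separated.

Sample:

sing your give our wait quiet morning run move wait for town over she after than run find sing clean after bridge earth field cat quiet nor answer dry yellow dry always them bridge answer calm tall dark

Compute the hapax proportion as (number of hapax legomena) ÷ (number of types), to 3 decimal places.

0.733

Frequencies: sing:2, wait:2, quiet:2, run:2, after:2, bridge:2, answer:2, dry:2, your:1, give:1, our:1, morning:1, move:1, for:1, town:1, over:1, she:1, than:1, find:1, clean:1, … (10 more, each freq 1)
Hapax count = 22; type count = 30.
Ratio = 22 / 30 = 0.733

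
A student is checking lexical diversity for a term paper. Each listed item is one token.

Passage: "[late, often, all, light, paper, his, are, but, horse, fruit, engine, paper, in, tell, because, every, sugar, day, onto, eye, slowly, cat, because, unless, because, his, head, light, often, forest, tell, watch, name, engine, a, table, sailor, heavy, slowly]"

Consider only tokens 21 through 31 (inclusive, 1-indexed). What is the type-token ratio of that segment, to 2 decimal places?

0.91

Segment tokens 21–31: slowly, cat, because, unless, because, his, head, light, often, forest, tell
Segment N = 11, segment V = 10.
TTR = 10 / 11 = 0.91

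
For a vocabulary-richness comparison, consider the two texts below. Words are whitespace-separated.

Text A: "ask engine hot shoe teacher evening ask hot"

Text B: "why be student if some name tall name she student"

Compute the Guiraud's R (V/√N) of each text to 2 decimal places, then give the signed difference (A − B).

A: V=6, N=8, R=2.12
B: V=8, N=10, R=2.53
Difference = 2.12 − 2.53 = -0.41

-0.41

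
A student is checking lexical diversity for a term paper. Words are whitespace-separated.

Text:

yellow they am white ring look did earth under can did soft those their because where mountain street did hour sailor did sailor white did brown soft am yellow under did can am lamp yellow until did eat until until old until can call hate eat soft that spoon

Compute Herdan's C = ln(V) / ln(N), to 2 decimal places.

N = 49, V = 28.
ln(V) = 3.332205, ln(N) = 3.891820
C = 3.332205 / 3.891820 = 0.86

0.86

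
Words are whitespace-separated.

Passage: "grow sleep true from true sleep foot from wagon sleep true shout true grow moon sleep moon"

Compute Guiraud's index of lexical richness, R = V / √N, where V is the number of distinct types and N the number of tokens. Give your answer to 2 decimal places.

1.94

N = 17, V = 8.
√N = 4.123106
R = 8 / 4.123106 = 1.94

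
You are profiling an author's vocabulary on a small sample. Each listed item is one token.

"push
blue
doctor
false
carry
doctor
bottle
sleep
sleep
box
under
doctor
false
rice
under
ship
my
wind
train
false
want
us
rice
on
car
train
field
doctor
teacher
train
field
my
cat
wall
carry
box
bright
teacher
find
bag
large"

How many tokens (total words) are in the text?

Tokens: push, blue, doctor, false, carry, doctor, bottle, sleep, sleep, box, under, doctor, false, rice, under, ship, my, wind, train, false, want, us, rice, on, car, train, field, doctor, teacher, train, field, my, cat, wall, carry, box, bright, teacher, find, bag, large
N = 41

41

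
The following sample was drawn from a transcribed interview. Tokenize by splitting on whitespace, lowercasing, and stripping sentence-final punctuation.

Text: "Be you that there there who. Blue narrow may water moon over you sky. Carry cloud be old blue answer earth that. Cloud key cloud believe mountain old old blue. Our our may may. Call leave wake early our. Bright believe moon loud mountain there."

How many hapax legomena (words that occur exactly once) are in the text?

15

Frequencies: there:3, blue:3, may:3, cloud:3, old:3, our:3, be:2, you:2, that:2, moon:2, believe:2, mountain:2, who:1, narrow:1, water:1, over:1, sky:1, carry:1, answer:1, earth:1, … (7 more, each freq 1)
Hapax (freq=1): answer, bright, call, carry, early, earth, key, leave, loud, narrow, over, sky, wake, water, who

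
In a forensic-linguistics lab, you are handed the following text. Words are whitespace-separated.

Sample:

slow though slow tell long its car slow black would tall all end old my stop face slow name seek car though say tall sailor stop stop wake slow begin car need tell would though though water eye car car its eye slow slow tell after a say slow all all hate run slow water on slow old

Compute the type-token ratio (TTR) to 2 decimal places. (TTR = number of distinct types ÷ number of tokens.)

0.50

N = 58 tokens, V = 29 types.
TTR = V / N = 29 / 58 = 0.50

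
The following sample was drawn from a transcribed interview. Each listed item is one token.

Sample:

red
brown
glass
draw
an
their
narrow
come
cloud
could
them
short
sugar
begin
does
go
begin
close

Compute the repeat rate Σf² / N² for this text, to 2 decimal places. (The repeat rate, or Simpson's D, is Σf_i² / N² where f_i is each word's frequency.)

0.06

Frequencies: begin:2, red:1, brown:1, glass:1, draw:1, an:1, their:1, narrow:1, come:1, cloud:1, could:1, them:1, short:1, sugar:1, does:1, go:1, close:1
Σf² = 20; N² = 324
Repeat rate = 20 / 324 = 0.06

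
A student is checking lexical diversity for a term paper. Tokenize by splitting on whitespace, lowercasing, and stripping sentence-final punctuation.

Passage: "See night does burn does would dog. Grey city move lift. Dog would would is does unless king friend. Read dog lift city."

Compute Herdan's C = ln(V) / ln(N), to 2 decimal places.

N = 23, V = 15.
ln(V) = 2.708050, ln(N) = 3.135494
C = 2.708050 / 3.135494 = 0.86

0.86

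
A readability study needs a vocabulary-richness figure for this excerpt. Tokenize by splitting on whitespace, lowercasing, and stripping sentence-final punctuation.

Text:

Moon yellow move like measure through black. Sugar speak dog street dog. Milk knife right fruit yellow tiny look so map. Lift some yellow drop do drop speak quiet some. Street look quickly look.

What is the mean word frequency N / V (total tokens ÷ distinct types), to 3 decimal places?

1.360

N = 34 tokens, V = 25 types.
Mean frequency = N / V = 34 / 25 = 1.360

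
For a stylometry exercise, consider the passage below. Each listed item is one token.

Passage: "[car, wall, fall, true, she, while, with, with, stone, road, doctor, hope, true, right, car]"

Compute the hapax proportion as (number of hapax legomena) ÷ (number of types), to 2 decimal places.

Frequencies: car:2, true:2, with:2, wall:1, fall:1, she:1, while:1, stone:1, road:1, doctor:1, hope:1, right:1
Hapax count = 9; type count = 12.
Ratio = 9 / 12 = 0.75

0.75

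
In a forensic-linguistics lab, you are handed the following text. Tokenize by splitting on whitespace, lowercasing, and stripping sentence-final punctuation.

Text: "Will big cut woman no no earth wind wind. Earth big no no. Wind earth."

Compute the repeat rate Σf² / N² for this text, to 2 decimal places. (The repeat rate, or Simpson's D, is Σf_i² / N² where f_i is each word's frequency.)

Frequencies: no:4, earth:3, wind:3, big:2, will:1, cut:1, woman:1
Σf² = 41; N² = 225
Repeat rate = 41 / 225 = 0.18

0.18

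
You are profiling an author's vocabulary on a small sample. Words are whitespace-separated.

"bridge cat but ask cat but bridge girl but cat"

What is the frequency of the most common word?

Frequencies: cat:3, but:3, bridge:2, ask:1, girl:1
Most common: 'cat' with frequency 3.

3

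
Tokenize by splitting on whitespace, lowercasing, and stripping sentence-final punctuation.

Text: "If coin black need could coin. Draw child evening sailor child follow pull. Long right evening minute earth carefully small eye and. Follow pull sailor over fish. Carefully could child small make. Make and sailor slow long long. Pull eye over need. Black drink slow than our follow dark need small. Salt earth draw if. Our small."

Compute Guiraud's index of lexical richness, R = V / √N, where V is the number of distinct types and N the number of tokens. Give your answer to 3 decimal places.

3.709

N = 57, V = 28.
√N = 7.549834
R = 28 / 7.549834 = 3.709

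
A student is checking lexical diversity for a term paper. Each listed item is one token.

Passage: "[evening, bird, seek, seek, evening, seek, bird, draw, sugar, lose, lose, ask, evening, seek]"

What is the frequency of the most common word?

Frequencies: seek:4, evening:3, bird:2, lose:2, draw:1, sugar:1, ask:1
Most common: 'seek' with frequency 4.

4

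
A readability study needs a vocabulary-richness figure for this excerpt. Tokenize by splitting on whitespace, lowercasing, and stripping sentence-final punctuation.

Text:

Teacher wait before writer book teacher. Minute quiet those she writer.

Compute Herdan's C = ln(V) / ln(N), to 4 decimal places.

N = 11, V = 9.
ln(V) = 2.197225, ln(N) = 2.397895
C = 2.197225 / 2.397895 = 0.9163

0.9163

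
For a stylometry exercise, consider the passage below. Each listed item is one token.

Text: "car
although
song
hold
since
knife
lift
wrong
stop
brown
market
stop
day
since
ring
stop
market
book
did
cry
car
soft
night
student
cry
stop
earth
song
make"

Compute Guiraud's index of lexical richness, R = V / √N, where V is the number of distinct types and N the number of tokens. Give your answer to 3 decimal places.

3.900

N = 29, V = 21.
√N = 5.385165
R = 21 / 5.385165 = 3.900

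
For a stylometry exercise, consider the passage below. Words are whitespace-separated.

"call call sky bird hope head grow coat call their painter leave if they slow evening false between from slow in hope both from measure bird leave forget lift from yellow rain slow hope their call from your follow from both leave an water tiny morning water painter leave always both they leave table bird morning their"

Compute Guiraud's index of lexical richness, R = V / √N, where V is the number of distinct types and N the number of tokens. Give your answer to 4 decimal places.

N = 57, V = 32.
√N = 7.549834
R = 32 / 7.549834 = 4.2385

4.2385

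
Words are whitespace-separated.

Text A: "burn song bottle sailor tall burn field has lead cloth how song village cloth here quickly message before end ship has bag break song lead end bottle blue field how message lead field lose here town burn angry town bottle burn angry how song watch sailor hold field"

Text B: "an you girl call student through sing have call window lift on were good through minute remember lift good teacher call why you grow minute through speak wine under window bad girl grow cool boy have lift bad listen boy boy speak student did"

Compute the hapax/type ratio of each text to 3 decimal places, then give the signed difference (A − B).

-0.022

A: hapax=11, V=25, ratio=0.440
B: hapax=12, V=26, ratio=0.462
Difference = 0.440 − 0.462 = -0.022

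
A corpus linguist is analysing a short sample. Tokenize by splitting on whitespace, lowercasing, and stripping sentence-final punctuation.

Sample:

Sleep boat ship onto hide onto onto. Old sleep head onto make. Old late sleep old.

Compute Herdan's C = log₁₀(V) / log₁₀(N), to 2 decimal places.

0.79

N = 16, V = 9.
log₁₀(V) = 0.954243, log₁₀(N) = 1.204120
C = 0.954243 / 1.204120 = 0.79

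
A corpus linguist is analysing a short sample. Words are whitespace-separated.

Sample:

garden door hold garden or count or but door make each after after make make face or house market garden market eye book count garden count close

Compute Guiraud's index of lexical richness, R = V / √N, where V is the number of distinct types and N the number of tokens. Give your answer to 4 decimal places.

N = 27, V = 15.
√N = 5.196152
R = 15 / 5.196152 = 2.8868

2.8868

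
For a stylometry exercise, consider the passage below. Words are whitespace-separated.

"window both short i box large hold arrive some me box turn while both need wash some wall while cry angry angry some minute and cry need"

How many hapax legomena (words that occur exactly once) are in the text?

12

Frequencies: some:3, both:2, box:2, while:2, need:2, cry:2, angry:2, window:1, short:1, i:1, large:1, hold:1, arrive:1, me:1, turn:1, wash:1, wall:1, minute:1, and:1
Hapax (freq=1): and, arrive, hold, i, large, me, minute, short, turn, wall, wash, window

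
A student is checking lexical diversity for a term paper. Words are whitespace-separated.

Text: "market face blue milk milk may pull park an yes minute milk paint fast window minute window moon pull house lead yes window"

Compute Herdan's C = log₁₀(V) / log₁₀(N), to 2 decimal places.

0.88

N = 23, V = 16.
log₁₀(V) = 1.204120, log₁₀(N) = 1.361728
C = 1.204120 / 1.361728 = 0.88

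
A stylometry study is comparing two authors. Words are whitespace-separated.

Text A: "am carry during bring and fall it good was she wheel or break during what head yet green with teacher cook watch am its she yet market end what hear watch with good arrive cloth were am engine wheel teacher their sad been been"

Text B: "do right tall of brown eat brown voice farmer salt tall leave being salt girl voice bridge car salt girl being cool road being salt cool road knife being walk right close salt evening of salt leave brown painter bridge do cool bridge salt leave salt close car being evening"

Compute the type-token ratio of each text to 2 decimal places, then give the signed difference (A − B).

TTR(A) = 32/44 = 0.73
TTR(B) = 21/50 = 0.42
Difference = 0.73 − 0.42 = 0.31

0.31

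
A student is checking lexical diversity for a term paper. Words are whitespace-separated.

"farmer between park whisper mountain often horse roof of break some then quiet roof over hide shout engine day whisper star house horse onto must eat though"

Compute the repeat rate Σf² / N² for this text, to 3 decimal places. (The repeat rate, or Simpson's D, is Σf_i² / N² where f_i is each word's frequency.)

0.045

Frequencies: whisper:2, horse:2, roof:2, farmer:1, between:1, park:1, mountain:1, often:1, of:1, break:1, some:1, then:1, quiet:1, over:1, hide:1, shout:1, engine:1, day:1, star:1, house:1, … (4 more, each freq 1)
Σf² = 33; N² = 729
Repeat rate = 33 / 729 = 0.045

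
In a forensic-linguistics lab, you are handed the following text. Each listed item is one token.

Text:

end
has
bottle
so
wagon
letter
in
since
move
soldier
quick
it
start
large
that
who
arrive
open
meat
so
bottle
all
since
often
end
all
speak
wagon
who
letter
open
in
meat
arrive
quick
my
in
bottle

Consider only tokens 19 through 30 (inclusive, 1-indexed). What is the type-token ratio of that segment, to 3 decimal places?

Segment tokens 19–30: meat, so, bottle, all, since, often, end, all, speak, wagon, who, letter
Segment N = 12, segment V = 11.
TTR = 11 / 12 = 0.917

0.917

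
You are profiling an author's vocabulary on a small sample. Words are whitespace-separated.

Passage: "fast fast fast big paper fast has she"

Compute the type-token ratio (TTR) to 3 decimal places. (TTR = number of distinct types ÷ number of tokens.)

N = 8 tokens, V = 5 types.
TTR = V / N = 5 / 8 = 0.625

0.625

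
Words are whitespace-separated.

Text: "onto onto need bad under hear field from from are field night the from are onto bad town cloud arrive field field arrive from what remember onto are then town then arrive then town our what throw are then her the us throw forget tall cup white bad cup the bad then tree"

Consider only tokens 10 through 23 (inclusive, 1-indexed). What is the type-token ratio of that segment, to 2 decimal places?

0.71

Segment tokens 10–23: are, field, night, the, from, are, onto, bad, town, cloud, arrive, field, field, arrive
Segment N = 14, segment V = 10.
TTR = 10 / 14 = 0.71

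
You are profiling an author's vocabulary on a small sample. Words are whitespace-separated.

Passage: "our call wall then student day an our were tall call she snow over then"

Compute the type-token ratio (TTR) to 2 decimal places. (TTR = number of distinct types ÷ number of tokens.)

0.80

N = 15 tokens, V = 12 types.
TTR = V / N = 12 / 15 = 0.80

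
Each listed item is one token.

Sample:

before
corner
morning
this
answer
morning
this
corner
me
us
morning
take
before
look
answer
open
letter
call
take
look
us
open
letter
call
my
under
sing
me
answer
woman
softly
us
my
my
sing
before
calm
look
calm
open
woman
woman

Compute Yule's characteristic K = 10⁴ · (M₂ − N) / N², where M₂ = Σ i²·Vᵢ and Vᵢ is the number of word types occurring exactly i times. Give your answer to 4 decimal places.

362.8118

Frequencies: before:3, morning:3, answer:3, us:3, look:3, open:3, my:3, woman:3, corner:2, this:2, me:2, take:2, letter:2, call:2, sing:2, calm:2, under:1, softly:1
N = 42. Frequency spectrum: V_1=2, V_2=8, V_3=8
M₂ = 1²·2 + 2²·8 + 3²·8 = 106
K = 10000 × (106 − 42) / 42² = 362.8118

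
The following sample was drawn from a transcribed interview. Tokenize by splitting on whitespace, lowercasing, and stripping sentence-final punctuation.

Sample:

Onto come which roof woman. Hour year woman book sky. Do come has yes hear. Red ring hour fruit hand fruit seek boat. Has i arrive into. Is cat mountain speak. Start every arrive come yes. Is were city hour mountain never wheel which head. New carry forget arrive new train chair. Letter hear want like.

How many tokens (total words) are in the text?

Tokens: onto, come, which, roof, woman, hour, year, woman, book, sky, do, come, has, yes, hear, red, ring, hour, fruit, hand, fruit, seek, boat, has, i, arrive, into, is, cat, mountain, speak, start, every, arrive, come, yes, is, were, city, hour, mountain, never, wheel, which, head, new, carry, forget, arrive, new, train, chair, letter, hear, want, like
N = 56

56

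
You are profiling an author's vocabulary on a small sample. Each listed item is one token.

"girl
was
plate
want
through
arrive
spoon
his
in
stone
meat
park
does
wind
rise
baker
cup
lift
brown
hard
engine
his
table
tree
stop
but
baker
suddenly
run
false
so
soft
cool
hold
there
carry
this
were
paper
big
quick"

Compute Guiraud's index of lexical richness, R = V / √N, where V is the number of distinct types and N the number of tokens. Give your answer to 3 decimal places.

N = 41, V = 39.
√N = 6.403124
R = 39 / 6.403124 = 6.091

6.091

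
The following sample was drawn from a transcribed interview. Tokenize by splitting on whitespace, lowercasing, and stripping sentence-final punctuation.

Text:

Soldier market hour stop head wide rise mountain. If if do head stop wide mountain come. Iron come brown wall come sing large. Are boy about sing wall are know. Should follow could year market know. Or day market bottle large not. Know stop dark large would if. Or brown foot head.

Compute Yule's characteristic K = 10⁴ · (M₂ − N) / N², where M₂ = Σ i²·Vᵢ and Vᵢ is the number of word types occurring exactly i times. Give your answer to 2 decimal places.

Frequencies: market:3, stop:3, head:3, if:3, come:3, large:3, know:3, wide:2, mountain:2, brown:2, wall:2, sing:2, are:2, or:2, soldier:1, hour:1, rise:1, do:1, iron:1, boy:1, … (11 more, each freq 1)
N = 52. Frequency spectrum: V_1=17, V_2=7, V_3=7
M₂ = 1²·17 + 2²·7 + 3²·7 = 108
K = 10000 × (108 − 52) / 52² = 207.10

207.10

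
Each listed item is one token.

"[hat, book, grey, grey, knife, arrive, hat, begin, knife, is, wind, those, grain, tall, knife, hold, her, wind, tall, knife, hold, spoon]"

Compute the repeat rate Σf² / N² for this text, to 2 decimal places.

0.09

Frequencies: knife:4, hat:2, grey:2, wind:2, tall:2, hold:2, book:1, arrive:1, begin:1, is:1, those:1, grain:1, her:1, spoon:1
Σf² = 44; N² = 484
Repeat rate = 44 / 484 = 0.09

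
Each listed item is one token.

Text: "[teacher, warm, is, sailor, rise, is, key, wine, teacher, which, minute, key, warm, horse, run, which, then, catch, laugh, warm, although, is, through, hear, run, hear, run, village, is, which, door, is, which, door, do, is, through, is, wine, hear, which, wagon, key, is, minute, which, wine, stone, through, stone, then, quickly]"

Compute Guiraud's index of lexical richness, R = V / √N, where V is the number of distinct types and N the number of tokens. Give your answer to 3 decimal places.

N = 52, V = 23.
√N = 7.211103
R = 23 / 7.211103 = 3.190

3.190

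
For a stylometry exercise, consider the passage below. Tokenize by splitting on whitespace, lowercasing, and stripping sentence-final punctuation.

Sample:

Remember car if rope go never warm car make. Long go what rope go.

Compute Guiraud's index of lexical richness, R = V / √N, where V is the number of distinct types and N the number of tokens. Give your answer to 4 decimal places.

N = 14, V = 10.
√N = 3.741657
R = 10 / 3.741657 = 2.6726

2.6726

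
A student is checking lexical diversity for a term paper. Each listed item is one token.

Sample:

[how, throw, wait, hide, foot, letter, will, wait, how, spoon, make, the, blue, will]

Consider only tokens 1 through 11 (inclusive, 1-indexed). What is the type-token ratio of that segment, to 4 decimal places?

Segment tokens 1–11: how, throw, wait, hide, foot, letter, will, wait, how, spoon, make
Segment N = 11, segment V = 9.
TTR = 9 / 11 = 0.8182

0.8182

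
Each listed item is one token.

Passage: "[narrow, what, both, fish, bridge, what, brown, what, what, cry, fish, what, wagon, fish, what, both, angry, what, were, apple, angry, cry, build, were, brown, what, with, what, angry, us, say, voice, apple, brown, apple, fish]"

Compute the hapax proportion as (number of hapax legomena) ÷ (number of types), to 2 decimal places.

Frequencies: what:9, fish:4, brown:3, angry:3, apple:3, both:2, cry:2, were:2, narrow:1, bridge:1, wagon:1, build:1, with:1, us:1, say:1, voice:1
Hapax count = 8; type count = 16.
Ratio = 8 / 16 = 0.50

0.50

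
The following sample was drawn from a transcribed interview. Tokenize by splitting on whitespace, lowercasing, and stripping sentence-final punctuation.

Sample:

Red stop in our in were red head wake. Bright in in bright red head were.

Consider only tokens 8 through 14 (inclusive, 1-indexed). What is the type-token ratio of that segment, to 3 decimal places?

Segment tokens 8–14: head, wake, bright, in, in, bright, red
Segment N = 7, segment V = 5.
TTR = 5 / 7 = 0.714

0.714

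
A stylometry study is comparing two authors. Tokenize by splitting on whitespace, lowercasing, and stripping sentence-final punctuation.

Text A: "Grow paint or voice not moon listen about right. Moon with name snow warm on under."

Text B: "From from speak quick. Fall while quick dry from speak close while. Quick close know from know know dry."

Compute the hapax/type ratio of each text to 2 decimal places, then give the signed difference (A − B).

A: hapax=14, V=15, ratio=0.93
B: hapax=1, V=8, ratio=0.13
Difference = 0.93 − 0.13 = 0.80

0.80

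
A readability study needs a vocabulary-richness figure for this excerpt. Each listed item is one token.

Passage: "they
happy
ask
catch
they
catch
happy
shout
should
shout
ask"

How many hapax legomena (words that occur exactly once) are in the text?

Frequencies: they:2, happy:2, ask:2, catch:2, shout:2, should:1
Hapax (freq=1): should

1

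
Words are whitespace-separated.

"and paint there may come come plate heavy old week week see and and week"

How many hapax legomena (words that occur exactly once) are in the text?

Frequencies: and:3, week:3, come:2, paint:1, there:1, may:1, plate:1, heavy:1, old:1, see:1
Hapax (freq=1): heavy, may, old, paint, plate, see, there

7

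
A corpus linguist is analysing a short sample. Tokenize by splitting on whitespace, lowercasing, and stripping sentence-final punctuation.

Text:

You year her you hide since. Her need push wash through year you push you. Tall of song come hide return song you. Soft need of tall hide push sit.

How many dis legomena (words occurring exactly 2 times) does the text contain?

Frequencies: you:5, hide:3, push:3, year:2, her:2, need:2, tall:2, of:2, song:2, since:1, wash:1, through:1, come:1, return:1, soft:1, sit:1
Words with frequency 2: her, need, of, song, tall, year

6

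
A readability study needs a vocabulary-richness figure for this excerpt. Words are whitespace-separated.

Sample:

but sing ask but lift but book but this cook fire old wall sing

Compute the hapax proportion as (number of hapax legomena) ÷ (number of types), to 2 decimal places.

0.80

Frequencies: but:4, sing:2, ask:1, lift:1, book:1, this:1, cook:1, fire:1, old:1, wall:1
Hapax count = 8; type count = 10.
Ratio = 8 / 10 = 0.80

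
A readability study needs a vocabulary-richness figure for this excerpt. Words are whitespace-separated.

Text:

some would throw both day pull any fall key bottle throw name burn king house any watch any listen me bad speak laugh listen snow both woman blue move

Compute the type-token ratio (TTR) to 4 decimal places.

0.8276

N = 29 tokens, V = 24 types.
TTR = V / N = 24 / 29 = 0.8276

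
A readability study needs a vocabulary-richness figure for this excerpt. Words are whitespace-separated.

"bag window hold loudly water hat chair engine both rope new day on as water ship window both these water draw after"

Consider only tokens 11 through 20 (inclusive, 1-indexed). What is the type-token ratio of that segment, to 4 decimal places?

0.9000

Segment tokens 11–20: new, day, on, as, water, ship, window, both, these, water
Segment N = 10, segment V = 9.
TTR = 9 / 10 = 0.9000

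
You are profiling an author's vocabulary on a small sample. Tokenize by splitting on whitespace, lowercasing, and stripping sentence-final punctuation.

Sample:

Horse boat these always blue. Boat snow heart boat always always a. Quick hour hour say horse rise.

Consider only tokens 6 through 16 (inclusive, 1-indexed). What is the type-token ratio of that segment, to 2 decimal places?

Segment tokens 6–16: boat, snow, heart, boat, always, always, a, quick, hour, hour, say
Segment N = 11, segment V = 8.
TTR = 8 / 11 = 0.73

0.73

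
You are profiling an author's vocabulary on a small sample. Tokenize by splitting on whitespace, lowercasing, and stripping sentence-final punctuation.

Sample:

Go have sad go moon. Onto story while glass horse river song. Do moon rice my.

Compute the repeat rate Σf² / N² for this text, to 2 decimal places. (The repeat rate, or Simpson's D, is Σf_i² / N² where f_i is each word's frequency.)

Frequencies: go:2, moon:2, have:1, sad:1, onto:1, story:1, while:1, glass:1, horse:1, river:1, song:1, do:1, rice:1, my:1
Σf² = 20; N² = 256
Repeat rate = 20 / 256 = 0.08

0.08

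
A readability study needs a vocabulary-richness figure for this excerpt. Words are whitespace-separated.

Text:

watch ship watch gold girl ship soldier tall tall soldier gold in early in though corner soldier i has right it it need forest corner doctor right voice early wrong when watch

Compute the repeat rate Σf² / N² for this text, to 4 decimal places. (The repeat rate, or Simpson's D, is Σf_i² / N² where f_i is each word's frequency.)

0.0586

Frequencies: watch:3, soldier:3, ship:2, gold:2, tall:2, in:2, early:2, corner:2, right:2, it:2, girl:1, though:1, i:1, has:1, need:1, forest:1, doctor:1, voice:1, wrong:1, when:1
Σf² = 60; N² = 1024
Repeat rate = 60 / 1024 = 0.0586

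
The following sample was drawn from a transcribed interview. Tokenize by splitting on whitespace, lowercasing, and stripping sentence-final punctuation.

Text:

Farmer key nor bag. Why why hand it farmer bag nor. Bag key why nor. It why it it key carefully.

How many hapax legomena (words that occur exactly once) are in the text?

2

Frequencies: why:4, it:4, key:3, nor:3, bag:3, farmer:2, hand:1, carefully:1
Hapax (freq=1): carefully, hand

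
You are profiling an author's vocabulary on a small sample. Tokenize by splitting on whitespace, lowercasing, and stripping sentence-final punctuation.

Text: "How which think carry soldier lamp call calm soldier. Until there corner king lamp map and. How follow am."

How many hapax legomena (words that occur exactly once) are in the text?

13

Frequencies: how:2, soldier:2, lamp:2, which:1, think:1, carry:1, call:1, calm:1, until:1, there:1, corner:1, king:1, map:1, and:1, follow:1, am:1
Hapax (freq=1): am, and, call, calm, carry, corner, follow, king, map, there, think, until, which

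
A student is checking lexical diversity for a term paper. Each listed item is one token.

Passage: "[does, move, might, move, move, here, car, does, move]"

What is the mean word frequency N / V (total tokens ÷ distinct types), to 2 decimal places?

1.80

N = 9 tokens, V = 5 types.
Mean frequency = N / V = 9 / 5 = 1.80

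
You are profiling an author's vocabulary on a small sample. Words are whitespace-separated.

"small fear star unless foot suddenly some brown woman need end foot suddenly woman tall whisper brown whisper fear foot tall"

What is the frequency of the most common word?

3

Frequencies: foot:3, fear:2, suddenly:2, brown:2, woman:2, tall:2, whisper:2, small:1, star:1, unless:1, some:1, need:1, end:1
Most common: 'foot' with frequency 3.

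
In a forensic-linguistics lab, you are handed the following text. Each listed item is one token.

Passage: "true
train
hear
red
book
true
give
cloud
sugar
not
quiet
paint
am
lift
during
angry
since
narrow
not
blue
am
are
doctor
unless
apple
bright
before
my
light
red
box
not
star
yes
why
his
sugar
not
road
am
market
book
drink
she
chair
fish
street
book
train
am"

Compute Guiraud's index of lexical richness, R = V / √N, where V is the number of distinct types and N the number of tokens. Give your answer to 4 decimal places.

N = 50, V = 38.
√N = 7.071068
R = 38 / 7.071068 = 5.3740

5.3740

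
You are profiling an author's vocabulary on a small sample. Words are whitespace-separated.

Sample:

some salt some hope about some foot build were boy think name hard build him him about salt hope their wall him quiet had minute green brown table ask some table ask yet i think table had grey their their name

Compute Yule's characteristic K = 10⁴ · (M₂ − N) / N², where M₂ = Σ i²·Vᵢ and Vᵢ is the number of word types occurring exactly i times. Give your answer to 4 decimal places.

273.6466

Frequencies: some:4, him:3, their:3, table:3, salt:2, hope:2, about:2, build:2, think:2, name:2, had:2, ask:2, foot:1, were:1, boy:1, hard:1, wall:1, quiet:1, minute:1, green:1, … (4 more, each freq 1)
N = 41. Frequency spectrum: V_1=12, V_2=8, V_3=3, V_4=1
M₂ = 1²·12 + 2²·8 + 3²·3 + 4²·1 = 87
K = 10000 × (87 − 41) / 41² = 273.6466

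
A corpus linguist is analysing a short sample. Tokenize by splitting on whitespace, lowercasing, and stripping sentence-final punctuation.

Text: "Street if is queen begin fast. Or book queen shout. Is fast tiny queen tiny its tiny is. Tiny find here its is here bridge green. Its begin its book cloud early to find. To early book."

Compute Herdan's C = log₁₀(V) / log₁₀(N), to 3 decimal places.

0.800

N = 37, V = 18.
log₁₀(V) = 1.255273, log₁₀(N) = 1.568202
C = 1.255273 / 1.568202 = 0.800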